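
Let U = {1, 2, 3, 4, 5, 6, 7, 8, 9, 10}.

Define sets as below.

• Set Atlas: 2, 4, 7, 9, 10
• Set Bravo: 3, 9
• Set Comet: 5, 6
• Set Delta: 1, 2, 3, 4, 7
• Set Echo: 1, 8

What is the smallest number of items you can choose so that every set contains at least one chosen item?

3

Take H = {1, 5, 9}. Each listed set contains at least one of these, so H is a hitting set of size 3.
The sets Bravo, Comet, Echo are pairwise disjoint, so any hitting set needs a separate item for each — at least 3. Hence 3 is optimal.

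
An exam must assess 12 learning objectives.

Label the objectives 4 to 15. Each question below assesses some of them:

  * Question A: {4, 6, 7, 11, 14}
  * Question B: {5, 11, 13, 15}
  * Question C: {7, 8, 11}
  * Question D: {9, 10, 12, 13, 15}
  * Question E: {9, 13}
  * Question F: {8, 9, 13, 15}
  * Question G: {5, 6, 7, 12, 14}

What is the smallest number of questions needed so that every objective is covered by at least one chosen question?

Take {A, B, D, F}. Their union is {4, 5, 6, 7, 8, 9, 10, 11, 12, 13, 14, 15}, which is all 12 objectives.
No 3 of the 7 questions cover everything (all 35 combinations miss at least one objective), so 4 is optimal.

4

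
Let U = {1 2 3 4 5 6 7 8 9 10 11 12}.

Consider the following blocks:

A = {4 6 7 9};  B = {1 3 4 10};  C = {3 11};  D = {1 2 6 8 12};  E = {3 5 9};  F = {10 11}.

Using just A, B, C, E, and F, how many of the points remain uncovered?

3

Union of A, B, C, E, F = {1, 3, 4, 5, 6, 7, 9, 10, 11}.
Not covered: 2, 8, 12 — 3 points.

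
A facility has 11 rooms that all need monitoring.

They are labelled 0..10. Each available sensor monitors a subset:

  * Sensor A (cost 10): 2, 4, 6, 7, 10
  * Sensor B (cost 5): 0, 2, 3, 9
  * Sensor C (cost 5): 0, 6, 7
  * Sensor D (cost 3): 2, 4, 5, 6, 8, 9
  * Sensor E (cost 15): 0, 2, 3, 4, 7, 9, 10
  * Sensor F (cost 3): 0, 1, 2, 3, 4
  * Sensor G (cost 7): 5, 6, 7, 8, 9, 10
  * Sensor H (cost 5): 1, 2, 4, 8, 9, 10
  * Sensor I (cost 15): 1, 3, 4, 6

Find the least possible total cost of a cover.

10

F, G together cover every room (F ∪ G = {0, 1, 2, 3, 4, 5, 6, 7, 8, 9, 10}); total cost 3 + 7 = 10.
The greedy pick D, F, G costs 13; no covering selection beats 10.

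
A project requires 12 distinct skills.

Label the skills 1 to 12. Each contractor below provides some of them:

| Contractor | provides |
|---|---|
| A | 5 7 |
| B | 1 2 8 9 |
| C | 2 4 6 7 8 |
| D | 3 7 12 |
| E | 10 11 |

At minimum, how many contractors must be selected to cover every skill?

5

Take {A, B, C, D, E}. Their union is {1, 2, 3, 4, 5, 6, 7, 8, 9, 10, 11, 12}, which is all 12 skills.
Only C contains 4, so C is forced; the remaining 7 skills need at least 4 more contractors (each remaining contractor adds at most 2) — so at least 5 contractors are needed, and 5 is optimal.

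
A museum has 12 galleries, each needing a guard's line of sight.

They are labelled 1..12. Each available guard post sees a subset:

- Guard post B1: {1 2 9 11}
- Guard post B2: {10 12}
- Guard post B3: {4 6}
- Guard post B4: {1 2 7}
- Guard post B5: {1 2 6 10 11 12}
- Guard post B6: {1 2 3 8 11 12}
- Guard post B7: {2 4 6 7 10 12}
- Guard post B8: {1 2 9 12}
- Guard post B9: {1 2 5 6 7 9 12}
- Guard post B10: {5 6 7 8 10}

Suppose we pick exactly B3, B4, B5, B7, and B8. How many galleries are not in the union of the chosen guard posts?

3

Union of B3, B4, B5, B7, B8 = {1, 2, 4, 6, 7, 9, 10, 11, 12}.
Not covered: 3, 5, 8 — 3 galleries.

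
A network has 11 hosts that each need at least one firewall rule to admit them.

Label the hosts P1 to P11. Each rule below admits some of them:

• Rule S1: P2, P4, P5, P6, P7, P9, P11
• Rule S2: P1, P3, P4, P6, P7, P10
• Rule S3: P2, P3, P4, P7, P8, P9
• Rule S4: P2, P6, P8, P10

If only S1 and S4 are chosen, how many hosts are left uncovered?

Union of S1, S4 = {P2, P4, P5, P6, P7, P8, P9, P10, P11}.
Not covered: P1, P3 — 2 hosts.

2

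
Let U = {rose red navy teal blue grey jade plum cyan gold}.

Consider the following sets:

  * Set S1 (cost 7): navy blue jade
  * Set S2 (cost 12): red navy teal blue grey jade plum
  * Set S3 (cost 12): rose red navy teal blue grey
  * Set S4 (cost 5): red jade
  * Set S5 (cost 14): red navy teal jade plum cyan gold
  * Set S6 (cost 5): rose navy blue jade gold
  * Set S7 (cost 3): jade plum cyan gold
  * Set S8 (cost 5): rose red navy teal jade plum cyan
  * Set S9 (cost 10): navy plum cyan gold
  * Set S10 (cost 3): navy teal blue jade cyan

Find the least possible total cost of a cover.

15

S3, S7 together cover every point (S3 ∪ S7 = {rose, red, navy, teal, blue, grey, jade, plum, cyan, gold}); total cost 12 + 3 = 15.
The greedy pick S10, S7, S8, S2 costs 23; no covering selection beats 15.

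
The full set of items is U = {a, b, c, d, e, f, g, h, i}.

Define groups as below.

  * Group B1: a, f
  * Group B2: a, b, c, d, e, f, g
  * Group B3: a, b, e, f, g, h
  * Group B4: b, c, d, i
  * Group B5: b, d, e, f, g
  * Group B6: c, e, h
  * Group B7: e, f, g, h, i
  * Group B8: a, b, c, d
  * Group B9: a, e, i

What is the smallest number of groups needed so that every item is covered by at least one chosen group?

Take {B2, B7}. Their union is {a, b, c, d, e, f, g, h, i}, which is all 9 items.
No single group has all 9 items (the largest, B2, has 7), so 2 is optimal.

2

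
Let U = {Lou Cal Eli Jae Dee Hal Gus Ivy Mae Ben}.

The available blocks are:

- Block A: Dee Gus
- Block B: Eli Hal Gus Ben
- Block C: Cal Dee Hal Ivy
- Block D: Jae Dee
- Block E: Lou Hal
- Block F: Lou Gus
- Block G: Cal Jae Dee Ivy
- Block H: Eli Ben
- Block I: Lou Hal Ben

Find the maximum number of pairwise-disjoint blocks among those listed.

3

D, F, H are pairwise disjoint (D={Jae,Dee}; F={Lou,Gus}; H={Eli,Ben}).
Every remaining block overlaps one of these, and no 4 of the listed blocks are pairwise disjoint, so 3 is the maximum.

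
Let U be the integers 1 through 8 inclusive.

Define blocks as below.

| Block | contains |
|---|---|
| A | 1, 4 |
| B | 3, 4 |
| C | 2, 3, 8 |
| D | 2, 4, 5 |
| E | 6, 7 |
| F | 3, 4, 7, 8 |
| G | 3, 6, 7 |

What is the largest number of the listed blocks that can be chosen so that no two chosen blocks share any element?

3

A, C, E are pairwise disjoint (A={1,4}; C={2,3,8}; E={6,7}).
Every remaining block overlaps one of these, and no 4 of the listed blocks are pairwise disjoint, so 3 is the maximum.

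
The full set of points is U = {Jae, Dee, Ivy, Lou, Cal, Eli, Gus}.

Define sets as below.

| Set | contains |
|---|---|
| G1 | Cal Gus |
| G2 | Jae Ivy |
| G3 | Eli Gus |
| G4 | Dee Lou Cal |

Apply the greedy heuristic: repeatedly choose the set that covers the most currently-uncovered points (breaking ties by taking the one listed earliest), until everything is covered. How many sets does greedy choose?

3

Greedy: pick G4 (covers 3 new) → pick G2 (covers 2 new) → pick G3 (covers 2 new). Total picks: 3.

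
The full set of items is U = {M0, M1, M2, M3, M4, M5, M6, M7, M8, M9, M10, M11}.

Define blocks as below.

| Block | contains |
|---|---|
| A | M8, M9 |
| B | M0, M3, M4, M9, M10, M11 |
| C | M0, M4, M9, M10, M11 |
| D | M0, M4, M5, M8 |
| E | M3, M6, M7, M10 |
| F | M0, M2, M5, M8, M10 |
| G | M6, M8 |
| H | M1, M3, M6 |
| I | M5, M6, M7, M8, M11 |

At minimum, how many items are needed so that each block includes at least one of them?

Take T = {M6, M8, M9}. Each listed block contains at least one of these, so T is a hitting set of size 3.
No choice of 2 items meets every block, so 3 is the minimum.

3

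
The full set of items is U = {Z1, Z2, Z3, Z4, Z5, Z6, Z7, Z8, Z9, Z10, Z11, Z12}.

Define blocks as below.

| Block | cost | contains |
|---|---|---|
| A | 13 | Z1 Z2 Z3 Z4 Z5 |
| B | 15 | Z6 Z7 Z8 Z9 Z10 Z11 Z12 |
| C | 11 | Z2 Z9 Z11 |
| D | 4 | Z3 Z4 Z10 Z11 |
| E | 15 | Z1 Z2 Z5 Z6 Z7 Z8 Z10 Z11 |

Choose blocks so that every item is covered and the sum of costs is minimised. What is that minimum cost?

A, B together cover every item (A ∪ B = {Z1, Z2, Z3, Z4, Z5, Z6, Z7, Z8, Z9, Z10, Z11, Z12}); total cost 13 + 15 = 28.
The greedy pick D, E, B costs 34; no covering selection beats 28.

28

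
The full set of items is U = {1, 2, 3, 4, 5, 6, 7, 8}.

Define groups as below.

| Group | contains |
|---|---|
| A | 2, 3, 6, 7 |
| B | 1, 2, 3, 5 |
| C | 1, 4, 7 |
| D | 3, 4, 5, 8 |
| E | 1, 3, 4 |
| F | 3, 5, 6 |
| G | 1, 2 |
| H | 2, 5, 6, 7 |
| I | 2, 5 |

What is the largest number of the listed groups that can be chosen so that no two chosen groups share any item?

C, I are pairwise disjoint (C={1,4,7}; I={2,5}).
Every remaining group overlaps one of these, and no 3 of the listed groups are pairwise disjoint, so 2 is the maximum.

2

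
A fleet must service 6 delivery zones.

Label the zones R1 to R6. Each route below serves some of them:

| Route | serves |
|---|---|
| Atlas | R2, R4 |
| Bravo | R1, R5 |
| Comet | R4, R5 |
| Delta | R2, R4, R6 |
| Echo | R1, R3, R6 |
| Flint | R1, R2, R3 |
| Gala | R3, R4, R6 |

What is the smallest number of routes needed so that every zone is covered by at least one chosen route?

Take {Atlas, Comet, Echo}. Their union is {R1, R2, R3, R4, R5, R6}, which is all 6 zones.
No 2 of the 7 routes cover everything (all 21 combinations miss at least one zone), so 3 is optimal.

3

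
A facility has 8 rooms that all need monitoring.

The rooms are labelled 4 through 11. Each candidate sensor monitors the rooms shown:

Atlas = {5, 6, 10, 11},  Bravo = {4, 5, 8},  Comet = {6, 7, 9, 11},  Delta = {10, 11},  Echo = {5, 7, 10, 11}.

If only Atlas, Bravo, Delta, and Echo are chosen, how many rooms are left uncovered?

Union of Atlas, Bravo, Delta, Echo = {4, 5, 6, 7, 8, 10, 11}.
Not covered: 9 — 1 room.

1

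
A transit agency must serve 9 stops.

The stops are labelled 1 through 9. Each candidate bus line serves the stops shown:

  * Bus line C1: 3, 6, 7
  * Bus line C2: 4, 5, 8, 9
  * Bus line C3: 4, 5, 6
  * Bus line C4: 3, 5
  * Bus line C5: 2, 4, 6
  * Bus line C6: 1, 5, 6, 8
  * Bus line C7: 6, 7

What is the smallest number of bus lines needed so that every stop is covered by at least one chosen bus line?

4

C1 and C2 and C5 and C6 together: C1 ∪ C2 ∪ C5 ∪ C6 = {1, 2, 3, 4, 5, 6, 7, 8, 9} — every stop is covered.
Only C6 contains 1, so C6 is forced; the remaining 5 stops need at least 3 more bus lines (each remaining bus line adds at most 2) — so at least 4 bus lines are needed, and 4 is optimal.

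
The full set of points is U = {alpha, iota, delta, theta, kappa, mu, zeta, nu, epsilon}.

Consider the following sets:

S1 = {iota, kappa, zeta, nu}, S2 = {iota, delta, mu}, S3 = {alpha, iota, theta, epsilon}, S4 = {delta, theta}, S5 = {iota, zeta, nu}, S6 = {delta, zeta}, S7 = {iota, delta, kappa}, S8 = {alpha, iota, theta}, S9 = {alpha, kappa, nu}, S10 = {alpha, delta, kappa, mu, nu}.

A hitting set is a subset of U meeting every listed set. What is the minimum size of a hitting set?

3

The 3 points {delta, theta, nu} hit every set.
No choice of 2 points meets every set, so 3 is the minimum.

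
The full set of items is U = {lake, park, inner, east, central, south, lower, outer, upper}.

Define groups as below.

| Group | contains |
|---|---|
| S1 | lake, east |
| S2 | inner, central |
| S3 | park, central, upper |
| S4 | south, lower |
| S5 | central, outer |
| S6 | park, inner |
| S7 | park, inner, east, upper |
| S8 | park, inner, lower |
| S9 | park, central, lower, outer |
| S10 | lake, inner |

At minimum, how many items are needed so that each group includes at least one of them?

4

H = {inner, east, central, lower} meets every group (each contains at least one member of H), and |H| = 4.
The groups S1, S4, S5, S6 are pairwise disjoint, so any hitting set needs a separate item for each — at least 4. Hence 4 is optimal.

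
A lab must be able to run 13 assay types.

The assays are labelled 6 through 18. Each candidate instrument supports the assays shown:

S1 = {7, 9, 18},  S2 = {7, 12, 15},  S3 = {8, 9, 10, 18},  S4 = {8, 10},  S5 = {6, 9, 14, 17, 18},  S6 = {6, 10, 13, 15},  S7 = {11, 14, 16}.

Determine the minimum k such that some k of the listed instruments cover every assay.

Take {S2, S3, S5, S6, S7}. Their union is {6, 7, 8, 9, 10, 11, 12, 13, 14, 15, 16, 17, 18}, which is all 13 assays.
No 4 of the 7 instruments cover everything (all 35 combinations miss at least one assay), so 5 is optimal.

5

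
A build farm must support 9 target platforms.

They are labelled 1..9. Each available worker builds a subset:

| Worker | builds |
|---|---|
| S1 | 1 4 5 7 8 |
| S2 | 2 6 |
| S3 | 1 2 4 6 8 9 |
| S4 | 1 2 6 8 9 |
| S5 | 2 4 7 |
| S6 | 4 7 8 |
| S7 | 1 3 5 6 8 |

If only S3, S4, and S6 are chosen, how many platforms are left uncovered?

Union of S3, S4, S6 = {1, 2, 4, 6, 7, 8, 9}.
Not covered: 3, 5 — 2 platforms.

2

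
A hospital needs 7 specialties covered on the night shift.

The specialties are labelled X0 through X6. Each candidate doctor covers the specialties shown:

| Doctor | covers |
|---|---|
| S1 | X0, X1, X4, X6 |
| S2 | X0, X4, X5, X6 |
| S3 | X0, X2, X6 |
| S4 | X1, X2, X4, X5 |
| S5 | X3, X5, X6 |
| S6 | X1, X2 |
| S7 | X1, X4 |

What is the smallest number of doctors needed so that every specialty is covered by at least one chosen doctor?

S1 and S3 and S5 together: S1 ∪ S3 ∪ S5 = {X0, X1, X2, X3, X4, X5, X6} — every specialty is covered.
Only S5 contains X3, so S5 is forced; the remaining 4 specialties need at least 2 more doctors (each remaining doctor adds at most 3) — so at least 3 doctors are needed, and 3 is optimal.

3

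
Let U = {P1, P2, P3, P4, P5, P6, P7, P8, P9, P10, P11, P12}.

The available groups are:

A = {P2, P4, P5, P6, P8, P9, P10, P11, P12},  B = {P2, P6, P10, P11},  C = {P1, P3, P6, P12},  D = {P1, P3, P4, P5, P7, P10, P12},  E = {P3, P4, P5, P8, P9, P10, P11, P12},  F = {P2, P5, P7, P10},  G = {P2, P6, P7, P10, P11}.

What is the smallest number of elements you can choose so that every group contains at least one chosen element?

2

H = {P1, P10} meets every group (each contains at least one member of H), and |H| = 2.
The groups C, F are pairwise disjoint, so any hitting set needs a separate element for each — at least 2. Hence 2 is optimal.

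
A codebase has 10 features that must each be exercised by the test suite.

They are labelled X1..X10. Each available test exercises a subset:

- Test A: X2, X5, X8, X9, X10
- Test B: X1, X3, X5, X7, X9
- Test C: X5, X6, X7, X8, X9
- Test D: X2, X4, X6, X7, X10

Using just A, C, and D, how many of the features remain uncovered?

Union of A, C, D = {X2, X4, X5, X6, X7, X8, X9, X10}.
Not covered: X1, X3 — 2 features.

2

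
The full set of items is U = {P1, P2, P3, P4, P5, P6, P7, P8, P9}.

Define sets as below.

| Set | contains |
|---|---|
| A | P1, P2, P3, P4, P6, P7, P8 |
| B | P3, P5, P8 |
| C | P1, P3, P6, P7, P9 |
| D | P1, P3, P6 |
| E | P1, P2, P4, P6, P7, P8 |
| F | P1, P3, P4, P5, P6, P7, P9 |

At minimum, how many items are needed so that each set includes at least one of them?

2

The 2 items {P1, P5} hit every set.
No single item lies in every set, so at least 2 are needed and 2 is optimal.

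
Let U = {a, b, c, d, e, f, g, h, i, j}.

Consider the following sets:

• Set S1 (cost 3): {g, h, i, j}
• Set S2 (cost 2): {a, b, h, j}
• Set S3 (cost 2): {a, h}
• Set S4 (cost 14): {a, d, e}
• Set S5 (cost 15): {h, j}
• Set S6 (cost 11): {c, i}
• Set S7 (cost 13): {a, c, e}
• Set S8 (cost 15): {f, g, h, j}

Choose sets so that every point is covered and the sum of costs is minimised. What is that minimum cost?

S2, S4, S6, S8 together cover every point (S2 ∪ S4 ∪ S6 ∪ S8 = {a, b, c, d, e, f, g, h, i, j}); total cost 2 + 14 + 11 + 15 = 42.
The greedy pick S2, S1, S7, S4, S8 costs 47; no covering selection beats 42.

42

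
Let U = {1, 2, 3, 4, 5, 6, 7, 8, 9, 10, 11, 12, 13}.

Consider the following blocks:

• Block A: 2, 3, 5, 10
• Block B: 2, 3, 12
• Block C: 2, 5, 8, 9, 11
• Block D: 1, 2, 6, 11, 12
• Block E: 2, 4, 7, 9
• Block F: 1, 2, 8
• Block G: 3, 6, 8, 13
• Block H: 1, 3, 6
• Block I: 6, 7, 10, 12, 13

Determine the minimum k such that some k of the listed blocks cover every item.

C, E, H, and I cover everything between them: the union {1, 2, 3, 4, 5, 6, 7, 8, 9, 10, 11, 12, 13} is all of U.
Only E contains 4, so E is forced; the remaining 9 items need at least 3 more blocks (each remaining block adds at most 4) — so at least 4 blocks are needed, and 4 is optimal.

4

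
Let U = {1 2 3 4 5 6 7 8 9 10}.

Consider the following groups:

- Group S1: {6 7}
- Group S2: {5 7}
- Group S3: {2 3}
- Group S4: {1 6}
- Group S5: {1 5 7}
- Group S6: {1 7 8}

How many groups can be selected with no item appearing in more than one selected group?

3

S2, S3, S4 are pairwise disjoint (S2={5,7}; S3={2,3}; S4={1,6}).
Every remaining group overlaps one of these, and no 4 of the listed groups are pairwise disjoint, so 3 is the maximum.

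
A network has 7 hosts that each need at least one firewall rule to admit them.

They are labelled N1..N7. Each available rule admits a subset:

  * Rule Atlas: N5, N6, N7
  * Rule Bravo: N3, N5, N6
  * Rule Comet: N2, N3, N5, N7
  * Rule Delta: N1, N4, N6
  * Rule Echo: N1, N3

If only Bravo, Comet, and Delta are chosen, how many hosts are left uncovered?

0

Union of Bravo, Comet, Delta = {N1, N2, N3, N4, N5, N6, N7} — that's every host, so 0 are uncovered.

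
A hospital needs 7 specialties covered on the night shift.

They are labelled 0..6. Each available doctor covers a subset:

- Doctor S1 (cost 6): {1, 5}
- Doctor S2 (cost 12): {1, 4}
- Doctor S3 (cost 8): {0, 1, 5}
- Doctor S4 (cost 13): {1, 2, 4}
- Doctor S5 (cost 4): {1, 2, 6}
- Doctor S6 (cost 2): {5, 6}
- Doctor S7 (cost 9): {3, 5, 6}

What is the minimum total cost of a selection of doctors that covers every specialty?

30

S3, S4, S7 together cover every specialty (S3 ∪ S4 ∪ S7 = {0, 1, 2, 3, 4, 5, 6}); total cost 8 + 13 + 9 = 30.
The greedy pick S6, S5, S3, S7, S2 costs 35; no covering selection beats 30.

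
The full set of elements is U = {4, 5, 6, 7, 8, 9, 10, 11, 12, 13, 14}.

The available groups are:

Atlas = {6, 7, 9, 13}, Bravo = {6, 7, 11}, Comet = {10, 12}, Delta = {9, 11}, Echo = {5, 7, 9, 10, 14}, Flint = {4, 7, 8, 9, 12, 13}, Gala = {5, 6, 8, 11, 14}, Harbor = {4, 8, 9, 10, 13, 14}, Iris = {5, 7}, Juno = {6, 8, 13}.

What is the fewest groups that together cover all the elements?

3

Echo and Flint and Gala together: Echo ∪ Flint ∪ Gala = {4, 5, 6, 7, 8, 9, 10, 11, 12, 13, 14} — every element is covered.
No 2 of the 10 groups cover everything (all 45 combinations miss at least one element), so 3 is optimal.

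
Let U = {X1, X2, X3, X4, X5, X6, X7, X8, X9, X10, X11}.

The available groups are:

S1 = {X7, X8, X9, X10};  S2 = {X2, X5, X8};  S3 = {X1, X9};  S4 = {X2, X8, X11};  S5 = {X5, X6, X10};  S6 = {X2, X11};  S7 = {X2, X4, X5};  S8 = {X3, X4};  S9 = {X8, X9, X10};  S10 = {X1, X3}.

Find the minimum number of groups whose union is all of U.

S1 and S4 and S5 and S8 and S10 together: S1 ∪ S4 ∪ S5 ∪ S8 ∪ S10 = {X1, X2, X3, X4, X5, X6, X7, X8, X9, X10, X11} — every element is covered.
No 4 of the 10 groups cover everything (all 210 combinations miss at least one element), so 5 is optimal.

5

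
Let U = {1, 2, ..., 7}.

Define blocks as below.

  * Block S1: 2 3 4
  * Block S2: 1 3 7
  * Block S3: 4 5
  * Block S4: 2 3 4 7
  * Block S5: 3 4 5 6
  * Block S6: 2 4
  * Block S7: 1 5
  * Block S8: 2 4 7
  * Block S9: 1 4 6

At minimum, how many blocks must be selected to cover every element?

Take {S5, S7, S8}. Their union is {1, 2, 3, 4, 5, 6, 7}, which is all 7 elements.
No 2 of the 9 blocks cover everything (all 36 combinations miss at least one element), so 3 is optimal.

3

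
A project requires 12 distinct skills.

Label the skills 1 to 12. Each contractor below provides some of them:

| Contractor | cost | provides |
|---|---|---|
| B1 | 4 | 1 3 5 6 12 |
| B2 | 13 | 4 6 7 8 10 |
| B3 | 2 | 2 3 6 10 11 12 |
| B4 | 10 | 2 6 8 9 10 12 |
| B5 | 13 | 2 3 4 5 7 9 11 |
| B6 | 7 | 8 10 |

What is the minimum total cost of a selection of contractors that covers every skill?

B1, B5, B6 together cover every skill (B1 ∪ B5 ∪ B6 = {1, 2, 3, 4, 5, 6, 7, 8, 9, 10, 11, 12}); total cost 4 + 13 + 7 = 24.
The greedy pick B3, B1, B2, B4 costs 29; no covering selection beats 24.

24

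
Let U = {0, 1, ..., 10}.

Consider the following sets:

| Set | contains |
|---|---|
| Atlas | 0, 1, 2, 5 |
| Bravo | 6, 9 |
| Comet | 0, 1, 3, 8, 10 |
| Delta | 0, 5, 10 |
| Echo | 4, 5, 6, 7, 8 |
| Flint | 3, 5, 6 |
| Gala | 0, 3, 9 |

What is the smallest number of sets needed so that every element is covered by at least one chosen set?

4

Atlas and Comet and Echo and Gala together: Atlas ∪ Comet ∪ Echo ∪ Gala = {0, 1, 2, 3, 4, 5, 6, 7, 8, 9, 10} — every element is covered.
No 3 of the 7 sets cover everything (all 35 combinations miss at least one element), so 4 is optimal.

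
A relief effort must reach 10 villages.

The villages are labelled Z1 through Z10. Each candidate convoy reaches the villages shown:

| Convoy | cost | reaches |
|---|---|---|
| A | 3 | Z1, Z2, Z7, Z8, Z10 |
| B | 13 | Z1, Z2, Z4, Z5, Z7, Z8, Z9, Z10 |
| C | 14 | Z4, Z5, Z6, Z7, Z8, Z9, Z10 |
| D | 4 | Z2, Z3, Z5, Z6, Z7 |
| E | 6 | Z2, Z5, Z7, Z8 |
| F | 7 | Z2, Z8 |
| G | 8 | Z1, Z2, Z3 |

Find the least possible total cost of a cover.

17

B, D together cover every village (B ∪ D = {Z1, Z2, Z3, Z4, Z5, Z6, Z7, Z8, Z9, Z10}); total cost 13 + 4 = 17.
The greedy pick A, D, B costs 20; no covering selection beats 17.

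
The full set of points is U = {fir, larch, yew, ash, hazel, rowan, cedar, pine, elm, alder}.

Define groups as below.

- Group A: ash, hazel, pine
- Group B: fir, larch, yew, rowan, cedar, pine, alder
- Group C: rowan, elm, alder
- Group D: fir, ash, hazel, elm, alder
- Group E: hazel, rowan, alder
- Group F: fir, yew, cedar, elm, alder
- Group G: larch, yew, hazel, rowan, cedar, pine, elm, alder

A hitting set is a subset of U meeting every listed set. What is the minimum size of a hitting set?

The 2 points {pine, alder} hit every group.
The groups A, F are pairwise disjoint, so any hitting set needs a separate point for each — at least 2. Hence 2 is optimal.

2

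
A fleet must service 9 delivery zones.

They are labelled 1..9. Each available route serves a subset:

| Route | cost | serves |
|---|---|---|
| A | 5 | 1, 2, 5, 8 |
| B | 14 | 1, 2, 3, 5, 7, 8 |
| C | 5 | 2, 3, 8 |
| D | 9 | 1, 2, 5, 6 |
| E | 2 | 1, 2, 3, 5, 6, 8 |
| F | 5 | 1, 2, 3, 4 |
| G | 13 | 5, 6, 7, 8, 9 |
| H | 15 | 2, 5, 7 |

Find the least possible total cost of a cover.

F, G together cover every zone (F ∪ G = {1, 2, 3, 4, 5, 6, 7, 8, 9}); total cost 5 + 13 = 18.
The greedy pick E, F, G costs 20; no covering selection beats 18.

18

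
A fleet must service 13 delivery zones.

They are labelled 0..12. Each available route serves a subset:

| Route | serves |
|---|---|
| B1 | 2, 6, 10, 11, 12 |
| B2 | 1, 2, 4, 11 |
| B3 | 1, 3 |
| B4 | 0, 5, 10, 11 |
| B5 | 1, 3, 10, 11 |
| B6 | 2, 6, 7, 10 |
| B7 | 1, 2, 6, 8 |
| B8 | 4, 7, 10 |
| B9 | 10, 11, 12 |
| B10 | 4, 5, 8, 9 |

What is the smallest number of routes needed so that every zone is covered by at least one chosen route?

5

Take {B1, B3, B4, B6, B10}. Their union is {0, 1, 2, 3, 4, 5, 6, 7, 8, 9, 10, 11, 12}, which is all 13 zones.
No 4 of the 10 routes cover everything (all 210 combinations miss at least one zone), so 5 is optimal.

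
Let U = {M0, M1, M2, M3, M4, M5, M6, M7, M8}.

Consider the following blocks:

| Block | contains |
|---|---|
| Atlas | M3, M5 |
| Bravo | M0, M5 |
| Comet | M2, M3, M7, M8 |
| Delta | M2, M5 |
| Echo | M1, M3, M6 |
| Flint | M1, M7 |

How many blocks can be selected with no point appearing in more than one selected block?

2

Bravo, Comet are pairwise disjoint (Bravo={M0,M5}; Comet={M2,M3,M7,M8}).
Every remaining block overlaps one of these, and no 3 of the listed blocks are pairwise disjoint, so 2 is the maximum.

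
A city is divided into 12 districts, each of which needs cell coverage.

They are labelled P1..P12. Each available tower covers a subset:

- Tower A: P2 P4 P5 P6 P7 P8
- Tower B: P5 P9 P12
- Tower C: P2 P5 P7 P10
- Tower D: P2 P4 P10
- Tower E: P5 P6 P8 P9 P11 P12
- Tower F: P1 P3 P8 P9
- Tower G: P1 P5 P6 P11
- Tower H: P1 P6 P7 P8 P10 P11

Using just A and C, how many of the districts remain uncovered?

5

Union of A, C = {P2, P4, P5, P6, P7, P8, P10}.
Not covered: P1, P3, P9, P11, P12 — 5 districts.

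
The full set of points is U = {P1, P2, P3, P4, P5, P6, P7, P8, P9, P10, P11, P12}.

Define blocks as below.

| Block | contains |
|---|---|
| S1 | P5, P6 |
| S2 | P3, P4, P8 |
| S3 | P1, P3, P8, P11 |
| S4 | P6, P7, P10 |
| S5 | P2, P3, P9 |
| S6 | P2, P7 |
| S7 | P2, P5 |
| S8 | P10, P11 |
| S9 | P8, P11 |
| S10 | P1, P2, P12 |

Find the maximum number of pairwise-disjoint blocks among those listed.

4

S1, S2, S8, S10 are pairwise disjoint (S1={P5,P6}; S2={P3,P4,P8}; S8={P10,P11}; S10={P1,P2,P12}).
Every remaining block overlaps one of these, and no 5 of the listed blocks are pairwise disjoint, so 4 is the maximum.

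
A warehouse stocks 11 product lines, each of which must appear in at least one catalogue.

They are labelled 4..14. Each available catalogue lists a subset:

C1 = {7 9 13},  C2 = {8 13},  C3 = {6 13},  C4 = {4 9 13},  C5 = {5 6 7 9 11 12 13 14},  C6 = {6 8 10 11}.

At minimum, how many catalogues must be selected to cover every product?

Take {C4, C5, C6}. Their union is {4, 5, 6, 7, 8, 9, 10, 11, 12, 13, 14}, which is all 11 products.
Only C4 contains 4, so C4 is forced; the remaining 8 products need at least 2 more catalogues (each remaining catalogue adds at most 6) — so at least 3 catalogues are needed, and 3 is optimal.

3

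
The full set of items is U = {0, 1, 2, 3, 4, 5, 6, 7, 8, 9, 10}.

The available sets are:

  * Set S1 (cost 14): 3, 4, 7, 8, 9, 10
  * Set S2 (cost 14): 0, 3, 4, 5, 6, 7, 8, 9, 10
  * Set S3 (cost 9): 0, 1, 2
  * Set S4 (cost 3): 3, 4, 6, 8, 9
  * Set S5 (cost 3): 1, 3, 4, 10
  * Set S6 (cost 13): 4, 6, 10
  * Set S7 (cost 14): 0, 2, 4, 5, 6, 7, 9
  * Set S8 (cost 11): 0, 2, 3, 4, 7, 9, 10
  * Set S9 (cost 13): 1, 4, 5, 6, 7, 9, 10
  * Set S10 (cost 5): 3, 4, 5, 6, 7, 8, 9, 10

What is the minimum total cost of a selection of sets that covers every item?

S3, S10 together cover every item (S3 ∪ S10 = {0, 1, 2, 3, 4, 5, 6, 7, 8, 9, 10}); total cost 9 + 5 = 14.
The greedy pick S4, S5, S10, S3 costs 20; no covering selection beats 14.

14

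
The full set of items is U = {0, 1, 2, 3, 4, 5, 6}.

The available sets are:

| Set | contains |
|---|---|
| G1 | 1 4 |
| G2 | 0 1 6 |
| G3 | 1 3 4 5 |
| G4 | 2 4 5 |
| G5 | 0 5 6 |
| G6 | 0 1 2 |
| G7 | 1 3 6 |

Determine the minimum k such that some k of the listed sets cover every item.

G2, G4, and G7 cover everything between them: the union {0, 1, 2, 3, 4, 5, 6} is all of U.
No 2 of the 7 sets cover everything (all 21 combinations miss at least one item), so 3 is optimal.

3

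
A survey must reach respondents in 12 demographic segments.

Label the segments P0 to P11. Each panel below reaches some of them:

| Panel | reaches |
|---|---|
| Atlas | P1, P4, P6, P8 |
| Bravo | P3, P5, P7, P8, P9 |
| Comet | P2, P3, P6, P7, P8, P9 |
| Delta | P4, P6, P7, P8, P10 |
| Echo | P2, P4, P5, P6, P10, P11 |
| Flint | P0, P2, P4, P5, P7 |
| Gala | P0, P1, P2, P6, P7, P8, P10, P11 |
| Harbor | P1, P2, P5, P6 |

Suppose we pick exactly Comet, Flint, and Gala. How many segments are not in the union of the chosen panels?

0

Union of Comet, Flint, Gala = {P0, P1, P2, P3, P4, P5, P6, P7, P8, P9, P10, P11} — that's every segment, so 0 are uncovered.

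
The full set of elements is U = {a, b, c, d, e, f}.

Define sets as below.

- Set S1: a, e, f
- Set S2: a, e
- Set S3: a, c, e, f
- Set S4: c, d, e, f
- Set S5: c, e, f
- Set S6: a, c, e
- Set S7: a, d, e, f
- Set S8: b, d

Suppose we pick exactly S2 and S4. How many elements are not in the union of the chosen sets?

1

Union of S2, S4 = {a, c, d, e, f}.
Not covered: b — 1 element.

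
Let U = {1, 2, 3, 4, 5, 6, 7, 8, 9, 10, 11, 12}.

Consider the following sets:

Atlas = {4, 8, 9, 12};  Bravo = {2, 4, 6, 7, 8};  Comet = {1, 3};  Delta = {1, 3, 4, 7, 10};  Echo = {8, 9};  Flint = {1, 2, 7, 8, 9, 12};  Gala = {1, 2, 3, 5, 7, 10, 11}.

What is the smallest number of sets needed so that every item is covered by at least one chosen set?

3

Atlas and Bravo and Gala together: Atlas ∪ Bravo ∪ Gala = {1, 2, 3, 4, 5, 6, 7, 8, 9, 10, 11, 12} — every item is covered.
Only Gala contains 5, so Gala is forced; the remaining 5 items need at least 2 more sets (each remaining set adds at most 4) — so at least 3 sets are needed, and 3 is optimal.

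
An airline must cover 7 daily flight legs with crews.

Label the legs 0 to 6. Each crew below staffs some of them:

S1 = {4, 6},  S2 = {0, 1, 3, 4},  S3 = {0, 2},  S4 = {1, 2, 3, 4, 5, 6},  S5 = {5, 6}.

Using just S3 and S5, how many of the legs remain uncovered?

3

Union of S3, S5 = {0, 2, 5, 6}.
Not covered: 1, 3, 4 — 3 legs.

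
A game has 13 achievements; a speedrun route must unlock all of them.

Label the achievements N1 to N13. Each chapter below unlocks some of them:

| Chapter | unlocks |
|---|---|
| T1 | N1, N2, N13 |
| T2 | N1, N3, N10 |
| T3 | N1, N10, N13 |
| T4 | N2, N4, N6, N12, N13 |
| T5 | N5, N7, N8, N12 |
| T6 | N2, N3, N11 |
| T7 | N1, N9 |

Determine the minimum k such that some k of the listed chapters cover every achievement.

Take {T3, T4, T5, T6, T7}. Their union is {N1, N2, N3, N4, N5, N6, N7, N8, N9, N10, N11, N12, N13}, which is all 13 achievements.
No 4 of the 7 chapters cover everything (all 35 combinations miss at least one achievement), so 5 is optimal.

5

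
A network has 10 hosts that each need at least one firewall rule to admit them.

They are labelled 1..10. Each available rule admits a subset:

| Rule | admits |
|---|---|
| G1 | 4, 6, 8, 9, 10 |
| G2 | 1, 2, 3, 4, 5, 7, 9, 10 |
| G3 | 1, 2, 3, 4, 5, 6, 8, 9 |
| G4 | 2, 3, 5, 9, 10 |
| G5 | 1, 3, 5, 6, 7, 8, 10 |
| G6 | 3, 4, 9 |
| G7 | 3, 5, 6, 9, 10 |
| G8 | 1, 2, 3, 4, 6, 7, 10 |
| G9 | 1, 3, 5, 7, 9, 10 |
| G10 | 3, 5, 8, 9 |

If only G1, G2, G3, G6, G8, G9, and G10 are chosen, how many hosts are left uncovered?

Union of G1, G2, G3, G6, G8, G9, G10 = {1, 2, 3, 4, 5, 6, 7, 8, 9, 10} — that's every host, so 0 are uncovered.

0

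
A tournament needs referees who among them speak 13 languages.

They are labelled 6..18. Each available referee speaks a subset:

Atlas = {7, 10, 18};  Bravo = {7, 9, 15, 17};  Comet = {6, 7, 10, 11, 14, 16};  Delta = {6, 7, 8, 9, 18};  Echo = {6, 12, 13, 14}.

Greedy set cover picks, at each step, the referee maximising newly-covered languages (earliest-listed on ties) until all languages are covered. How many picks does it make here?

4

Greedy: pick Comet (covers 6 new) → pick Bravo (covers 3 new) → pick Delta (covers 2 new) → pick Echo (covers 2 new). Total picks: 4.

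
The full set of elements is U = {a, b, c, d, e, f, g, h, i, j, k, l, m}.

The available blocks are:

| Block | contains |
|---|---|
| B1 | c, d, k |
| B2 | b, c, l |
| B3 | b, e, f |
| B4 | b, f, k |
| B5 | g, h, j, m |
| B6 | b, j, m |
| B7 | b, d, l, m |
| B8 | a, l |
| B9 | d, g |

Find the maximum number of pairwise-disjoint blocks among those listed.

B1, B3, B5, B8 are pairwise disjoint (B1={c,d,k}; B3={b,e,f}; B5={g,h,j,m}; B8={a,l}).
Every remaining block overlaps one of these, and no 5 of the listed blocks are pairwise disjoint, so 4 is the maximum.

4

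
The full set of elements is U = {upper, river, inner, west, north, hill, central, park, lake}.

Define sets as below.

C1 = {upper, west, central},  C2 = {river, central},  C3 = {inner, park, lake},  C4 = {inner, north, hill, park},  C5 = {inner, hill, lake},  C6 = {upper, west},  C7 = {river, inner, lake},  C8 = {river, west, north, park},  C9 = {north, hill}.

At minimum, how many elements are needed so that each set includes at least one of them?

H = {river, inner, west, north} meets every set (each contains at least one member of H), and |H| = 4.
The sets C2, C3, C6, C9 are pairwise disjoint, so any hitting set needs a separate element for each — at least 4. Hence 4 is optimal.

4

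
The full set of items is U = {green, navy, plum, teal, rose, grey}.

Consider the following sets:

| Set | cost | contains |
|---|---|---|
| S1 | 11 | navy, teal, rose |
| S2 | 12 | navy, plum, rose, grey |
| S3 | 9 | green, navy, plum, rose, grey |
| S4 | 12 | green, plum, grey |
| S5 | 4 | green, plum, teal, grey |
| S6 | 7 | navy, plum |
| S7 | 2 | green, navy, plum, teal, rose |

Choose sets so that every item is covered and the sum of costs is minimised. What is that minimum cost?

S5, S7 together cover every item (S5 ∪ S7 = {green, navy, plum, teal, rose, grey}); total cost 4 + 2 = 6.
No covering selection has total cost below 6.

6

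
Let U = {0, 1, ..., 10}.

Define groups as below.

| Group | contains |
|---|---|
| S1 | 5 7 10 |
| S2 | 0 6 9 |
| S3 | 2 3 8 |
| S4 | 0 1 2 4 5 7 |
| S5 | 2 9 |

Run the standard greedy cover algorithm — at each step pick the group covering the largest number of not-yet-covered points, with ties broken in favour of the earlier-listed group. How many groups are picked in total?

4

Greedy: pick S4 (covers 6 new) → pick S2 (covers 2 new) → pick S3 (covers 2 new) → pick S1 (covers 1 new). Total picks: 4.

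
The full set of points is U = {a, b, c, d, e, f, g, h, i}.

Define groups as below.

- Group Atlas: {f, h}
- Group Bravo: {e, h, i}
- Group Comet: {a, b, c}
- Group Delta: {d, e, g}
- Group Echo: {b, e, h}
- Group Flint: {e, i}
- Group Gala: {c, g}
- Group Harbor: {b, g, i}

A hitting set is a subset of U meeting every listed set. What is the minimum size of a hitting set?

4

The 4 points {c, d, h, i} hit every group.
No choice of 3 points meets every group, so 4 is the minimum.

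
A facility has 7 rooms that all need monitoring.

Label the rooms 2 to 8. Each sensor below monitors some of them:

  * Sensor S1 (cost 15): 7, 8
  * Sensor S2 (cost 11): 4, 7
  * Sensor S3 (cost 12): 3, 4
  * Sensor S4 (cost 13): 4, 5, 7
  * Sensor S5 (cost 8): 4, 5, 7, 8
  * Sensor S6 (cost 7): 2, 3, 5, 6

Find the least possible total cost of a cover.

S5, S6 together cover every room (S5 ∪ S6 = {2, 3, 4, 5, 6, 7, 8}); total cost 8 + 7 = 15.
No covering selection has total cost below 15.

15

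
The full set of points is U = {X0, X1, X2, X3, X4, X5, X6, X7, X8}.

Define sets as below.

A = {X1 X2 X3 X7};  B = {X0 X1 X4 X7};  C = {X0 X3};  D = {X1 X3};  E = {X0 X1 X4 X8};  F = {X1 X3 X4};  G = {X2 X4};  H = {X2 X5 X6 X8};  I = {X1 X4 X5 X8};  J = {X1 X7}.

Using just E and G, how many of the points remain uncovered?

4

Union of E, G = {X0, X1, X2, X4, X8}.
Not covered: X3, X5, X6, X7 — 4 points.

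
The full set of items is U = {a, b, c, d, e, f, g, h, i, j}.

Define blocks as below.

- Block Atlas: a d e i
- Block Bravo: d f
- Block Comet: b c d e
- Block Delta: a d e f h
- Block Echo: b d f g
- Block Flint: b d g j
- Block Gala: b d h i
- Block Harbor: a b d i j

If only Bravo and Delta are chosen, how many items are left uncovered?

5

Union of Bravo, Delta = {a, d, e, f, h}.
Not covered: b, c, g, i, j — 5 items.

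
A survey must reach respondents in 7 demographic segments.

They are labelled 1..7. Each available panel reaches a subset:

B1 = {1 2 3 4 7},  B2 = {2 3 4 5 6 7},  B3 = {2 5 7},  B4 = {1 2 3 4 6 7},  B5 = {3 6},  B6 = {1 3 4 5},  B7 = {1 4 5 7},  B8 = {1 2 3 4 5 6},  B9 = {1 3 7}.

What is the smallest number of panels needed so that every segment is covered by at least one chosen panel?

B8 and B9 together: B8 ∪ B9 = {1, 2, 3, 4, 5, 6, 7} — every segment is covered.
No single panel has all 7 segments (the largest, B2, has 6), so 2 is optimal.

2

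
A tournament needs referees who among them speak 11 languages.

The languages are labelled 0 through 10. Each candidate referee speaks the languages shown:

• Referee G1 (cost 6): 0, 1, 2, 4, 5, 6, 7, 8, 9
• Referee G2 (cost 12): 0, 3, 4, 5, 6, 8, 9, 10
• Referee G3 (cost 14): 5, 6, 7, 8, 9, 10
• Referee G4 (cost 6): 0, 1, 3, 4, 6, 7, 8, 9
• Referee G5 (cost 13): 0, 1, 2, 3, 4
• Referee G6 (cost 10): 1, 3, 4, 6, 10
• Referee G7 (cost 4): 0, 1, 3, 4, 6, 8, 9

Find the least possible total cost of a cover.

G1, G6 together cover every language (G1 ∪ G6 = {0, 1, 2, 3, 4, 5, 6, 7, 8, 9, 10}); total cost 6 + 10 = 16.
The greedy pick G7, G1, G6 costs 20; no covering selection beats 16.

16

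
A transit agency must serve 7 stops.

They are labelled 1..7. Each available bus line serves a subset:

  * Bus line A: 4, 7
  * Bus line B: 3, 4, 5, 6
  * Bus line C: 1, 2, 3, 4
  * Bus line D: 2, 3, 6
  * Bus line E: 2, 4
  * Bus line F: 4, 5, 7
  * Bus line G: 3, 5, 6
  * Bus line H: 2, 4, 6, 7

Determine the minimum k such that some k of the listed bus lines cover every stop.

Take {C, D, F}. Their union is {1, 2, 3, 4, 5, 6, 7}, which is all 7 stops.
Only C contains 1, so C is forced; the remaining 3 stops need at least 2 more bus lines (each remaining bus line adds at most 2) — so at least 3 bus lines are needed, and 3 is optimal.

3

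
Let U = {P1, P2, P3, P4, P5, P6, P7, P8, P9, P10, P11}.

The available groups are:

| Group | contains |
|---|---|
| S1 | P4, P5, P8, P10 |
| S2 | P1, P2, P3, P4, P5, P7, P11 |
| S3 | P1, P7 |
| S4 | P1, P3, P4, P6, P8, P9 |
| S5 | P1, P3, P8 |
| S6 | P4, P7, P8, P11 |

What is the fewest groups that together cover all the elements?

S1, S2, and S4 cover everything between them: the union {P1, P2, P3, P4, P5, P6, P7, P8, P9, P10, P11} is all of U.
Only S2 contains P2, so S2 is forced; the remaining 4 elements need at least 2 more groups (each remaining group adds at most 3) — so at least 3 groups are needed, and 3 is optimal.

3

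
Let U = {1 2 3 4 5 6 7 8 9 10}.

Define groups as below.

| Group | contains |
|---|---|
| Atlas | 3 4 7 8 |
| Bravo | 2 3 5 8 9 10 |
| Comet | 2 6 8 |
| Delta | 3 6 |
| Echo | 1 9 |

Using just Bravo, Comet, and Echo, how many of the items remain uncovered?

2

Union of Bravo, Comet, Echo = {1, 2, 3, 5, 6, 8, 9, 10}.
Not covered: 4, 7 — 2 items.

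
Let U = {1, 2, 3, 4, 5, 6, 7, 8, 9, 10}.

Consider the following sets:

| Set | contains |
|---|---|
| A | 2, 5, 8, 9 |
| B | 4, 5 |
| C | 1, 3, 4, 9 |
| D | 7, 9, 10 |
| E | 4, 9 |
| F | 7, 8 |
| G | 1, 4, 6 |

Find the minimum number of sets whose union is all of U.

4

Take {A, C, D, G}. Their union is {1, 2, 3, 4, 5, 6, 7, 8, 9, 10}, which is all 10 elements.
Only D contains 10, so D is forced; the remaining 7 elements need at least 3 more sets (each remaining set adds at most 3) — so at least 4 sets are needed, and 4 is optimal.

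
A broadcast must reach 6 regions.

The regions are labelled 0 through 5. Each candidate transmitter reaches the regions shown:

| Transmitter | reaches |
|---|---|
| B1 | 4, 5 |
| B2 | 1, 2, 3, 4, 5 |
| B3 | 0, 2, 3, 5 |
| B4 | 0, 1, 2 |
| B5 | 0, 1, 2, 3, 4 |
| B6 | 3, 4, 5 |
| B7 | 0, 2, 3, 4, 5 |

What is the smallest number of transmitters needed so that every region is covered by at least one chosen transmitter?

Take {B2, B5}. Their union is {0, 1, 2, 3, 4, 5}, which is all 6 regions.
No single transmitter has all 6 regions (the largest, B2, has 5), so 2 is optimal.

2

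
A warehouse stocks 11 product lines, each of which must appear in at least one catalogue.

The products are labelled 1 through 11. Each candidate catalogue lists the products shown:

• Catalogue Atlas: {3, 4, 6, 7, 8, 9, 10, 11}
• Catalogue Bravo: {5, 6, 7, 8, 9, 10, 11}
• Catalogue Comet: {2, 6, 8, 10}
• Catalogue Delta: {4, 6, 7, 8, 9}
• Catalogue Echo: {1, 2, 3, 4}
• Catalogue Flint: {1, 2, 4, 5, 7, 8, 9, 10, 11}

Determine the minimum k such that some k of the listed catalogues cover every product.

Bravo and Echo together: Bravo ∪ Echo = {1, 2, 3, 4, 5, 6, 7, 8, 9, 10, 11} — every product is covered.
No single catalogue has all 11 products (the largest, Flint, has 9), so 2 is optimal.

2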